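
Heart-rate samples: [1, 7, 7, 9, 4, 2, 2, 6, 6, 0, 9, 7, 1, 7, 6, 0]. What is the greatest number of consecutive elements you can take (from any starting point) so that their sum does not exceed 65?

13

Extend to the right; shrink from the left whenever the sum exceeds 65:
→ 1: sum 1, len 1
→ 7: sum 8, len 2
→ 7: sum 15, len 3
→ 9: sum 24, len 4
→ 4: sum 28, len 5
→ 2: sum 30, len 6
→ 2: sum 32, len 7
→ 6: sum 38, len 8
→ 6: sum 44, len 9
→ 0: sum 44, len 10
→ 9: sum 53, len 11
→ 7: sum 60, len 12
→ 1: sum 61, len 13
→ 7 (dropped 1, 7): sum 60, len 12
→ 6 (dropped 7): sum 59, len 12
→ 0: sum 59, len 13
Longest length seen: 13.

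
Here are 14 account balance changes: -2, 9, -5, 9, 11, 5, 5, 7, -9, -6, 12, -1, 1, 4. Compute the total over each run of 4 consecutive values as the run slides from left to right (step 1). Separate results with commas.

11, 24, 20, 30, 28, 8, -3, 4, -4, 6, 16

(-2, 9, -5, 9) → sum 11
(9, -5, 9, 11) → sum 24
(-5, 9, 11, 5) → sum 20
(9, 11, 5, 5) → sum 30
(11, 5, 5, 7) → sum 28
(5, 5, 7, -9) → sum 8
(5, 7, -9, -6) → sum -3
(7, -9, -6, 12) → sum 4
(-9, -6, 12, -1) → sum -4
(-6, 12, -1, 1) → sum 6
(12, -1, 1, 4) → sum 16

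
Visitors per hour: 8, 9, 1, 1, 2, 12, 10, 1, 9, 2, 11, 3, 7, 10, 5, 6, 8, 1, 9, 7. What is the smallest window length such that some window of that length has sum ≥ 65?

add 8: running sum 8 < 65
add 9: running sum 17 < 65
add 1: running sum 18 < 65
add 1: running sum 19 < 65
add 2: running sum 21 < 65
add 12: running sum 33 < 65
add 10: running sum 43 < 65
add 1: running sum 44 < 65
add 9: running sum 53 < 65
add 2: running sum 55 < 65
end 10: [8, 9, 1, 1, 2, 12, 10, 1, 9, 2, 11] sum 66, len 11
end 11: [8, 9, 1, 1, 2, 12, 10, 1, 9, 2, 11, 3] sum 69, len 12
end 12: [9, 1, 1, 2, 12, 10, 1, 9, 2, 11, 3, 7] sum 68, len 12
end 13: [12, 10, 1, 9, 2, 11, 3, 7, 10] sum 65, len 9
end 14: [12, 10, 1, 9, 2, 11, 3, 7, 10, 5] sum 70, len 10
end 15: [12, 10, 1, 9, 2, 11, 3, 7, 10, 5, 6] sum 76, len 11
end 16: [10, 1, 9, 2, 11, 3, 7, 10, 5, 6, 8] sum 72, len 11
end 17: [10, 1, 9, 2, 11, 3, 7, 10, 5, 6, 8, 1] sum 73, len 12
end 18: [9, 2, 11, 3, 7, 10, 5, 6, 8, 1, 9] sum 71, len 11
end 19: [11, 3, 7, 10, 5, 6, 8, 1, 9, 7] sum 67, len 10
Shortest qualifying length: 9.

9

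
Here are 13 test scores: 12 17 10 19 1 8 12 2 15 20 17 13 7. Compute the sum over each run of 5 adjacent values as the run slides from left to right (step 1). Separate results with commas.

12 17 10 19 1 → sum 59
17 10 19 1 8 → sum 55
10 19 1 8 12 → sum 50
19 1 8 12 2 → sum 42
1 8 12 2 15 → sum 38
8 12 2 15 20 → sum 57
12 2 15 20 17 → sum 66
2 15 20 17 13 → sum 67
15 20 17 13 7 → sum 72

59, 55, 50, 42, 38, 57, 66, 67, 72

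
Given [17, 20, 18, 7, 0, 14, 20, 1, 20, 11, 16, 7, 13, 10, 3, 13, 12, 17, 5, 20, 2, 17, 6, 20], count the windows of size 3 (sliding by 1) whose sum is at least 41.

[17, 20, 18] → sum 55  ≥ 41 ✓
[20, 18, 7] → sum 45  ≥ 41 ✓
[18, 7, 0] → sum 25
[7, 0, 14] → sum 21
[0, 14, 20] → sum 34
[14, 20, 1] → sum 35
[20, 1, 20] → sum 41  ≥ 41 ✓
[1, 20, 11] → sum 32
[20, 11, 16] → sum 47  ≥ 41 ✓
[11, 16, 7] → sum 34
[16, 7, 13] → sum 36
[7, 13, 10] → sum 30
[13, 10, 3] → sum 26
[10, 3, 13] → sum 26
[3, 13, 12] → sum 28
[13, 12, 17] → sum 42  ≥ 41 ✓
[12, 17, 5] → sum 34
[17, 5, 20] → sum 42  ≥ 41 ✓
[5, 20, 2] → sum 27
[20, 2, 17] → sum 39
[2, 17, 6] → sum 25
[17, 6, 20] → sum 43  ≥ 41 ✓
7 windows satisfy the condition.

7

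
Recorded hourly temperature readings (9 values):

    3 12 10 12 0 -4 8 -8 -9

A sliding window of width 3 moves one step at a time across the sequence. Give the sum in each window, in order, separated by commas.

3 12 10 → sum 25
12 10 12 → sum 34
10 12 0 → sum 22
12 0 -4 → sum 8
0 -4 8 → sum 4
-4 8 -8 → sum -4
8 -8 -9 → sum -9

25, 34, 22, 8, 4, -4, -9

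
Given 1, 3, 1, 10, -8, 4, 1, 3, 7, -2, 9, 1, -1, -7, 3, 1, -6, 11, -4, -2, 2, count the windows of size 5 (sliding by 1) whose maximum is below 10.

9

[1, 3, 1, 10, -8] → max 10
[3, 1, 10, -8, 4] → max 10
[1, 10, -8, 4, 1] → max 10
[10, -8, 4, 1, 3] → max 10
[-8, 4, 1, 3, 7] → max 7  < 10 ✓
[4, 1, 3, 7, -2] → max 7  < 10 ✓
[1, 3, 7, -2, 9] → max 9  < 10 ✓
[3, 7, -2, 9, 1] → max 9  < 10 ✓
[7, -2, 9, 1, -1] → max 9  < 10 ✓
[-2, 9, 1, -1, -7] → max 9  < 10 ✓
[9, 1, -1, -7, 3] → max 9  < 10 ✓
[1, -1, -7, 3, 1] → max 3  < 10 ✓
[-1, -7, 3, 1, -6] → max 3  < 10 ✓
[-7, 3, 1, -6, 11] → max 11
[3, 1, -6, 11, -4] → max 11
[1, -6, 11, -4, -2] → max 11
[-6, 11, -4, -2, 2] → max 11
9 windows satisfy the condition.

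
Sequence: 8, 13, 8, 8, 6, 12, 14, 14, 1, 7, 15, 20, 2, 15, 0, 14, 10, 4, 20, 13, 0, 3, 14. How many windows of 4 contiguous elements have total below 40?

12

[8, 13, 8, 8] → sum 37  < 40 ✓
[13, 8, 8, 6] → sum 35  < 40 ✓
[8, 8, 6, 12] → sum 34  < 40 ✓
[8, 6, 12, 14] → sum 40
[6, 12, 14, 14] → sum 46
[12, 14, 14, 1] → sum 41
[14, 14, 1, 7] → sum 36  < 40 ✓
[14, 1, 7, 15] → sum 37  < 40 ✓
[1, 7, 15, 20] → sum 43
[7, 15, 20, 2] → sum 44
[15, 20, 2, 15] → sum 52
[20, 2, 15, 0] → sum 37  < 40 ✓
[2, 15, 0, 14] → sum 31  < 40 ✓
[15, 0, 14, 10] → sum 39  < 40 ✓
[0, 14, 10, 4] → sum 28  < 40 ✓
[14, 10, 4, 20] → sum 48
[10, 4, 20, 13] → sum 47
[4, 20, 13, 0] → sum 37  < 40 ✓
[20, 13, 0, 3] → sum 36  < 40 ✓
[13, 0, 3, 14] → sum 30  < 40 ✓
12 windows satisfy the condition.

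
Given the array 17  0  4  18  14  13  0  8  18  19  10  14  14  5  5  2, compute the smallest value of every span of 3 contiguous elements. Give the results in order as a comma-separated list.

0, 0, 4, 13, 0, 0, 0, 8, 10, 10, 10, 5, 5, 2

17 0 4 → min 0
0 4 18 → min 0
4 18 14 → min 4
18 14 13 → min 13
14 13 0 → min 0
13 0 8 → min 0
0 8 18 → min 0
8 18 19 → min 8
18 19 10 → min 10
19 10 14 → min 10
10 14 14 → min 10
14 14 5 → min 5
14 5 5 → min 5
5 5 2 → min 2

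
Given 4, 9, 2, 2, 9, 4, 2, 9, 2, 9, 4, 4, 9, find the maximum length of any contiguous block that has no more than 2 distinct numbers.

Extend right; when distinct count exceeds 2, shrink from the left:
add 4: window [4] (1 distinct), len 1
add 9: window [4, 9] (2 distinct), len 2
add 2: window [9, 2] (2 distinct), len 2
add 2: window [9, 2, 2] (2 distinct), len 3
add 9: window [9, 2, 2, 9] (2 distinct), len 4
add 4: window [9, 4] (2 distinct), len 2
add 2: window [4, 2] (2 distinct), len 2
add 9: window [2, 9] (2 distinct), len 2
add 2: window [2, 9, 2] (2 distinct), len 3
add 9: window [2, 9, 2, 9] (2 distinct), len 4
add 4: window [9, 4] (2 distinct), len 2
add 4: window [9, 4, 4] (2 distinct), len 3
add 9: window [9, 4, 4, 9] (2 distinct), len 4
Longest length with ≤2 distinct: 4.

4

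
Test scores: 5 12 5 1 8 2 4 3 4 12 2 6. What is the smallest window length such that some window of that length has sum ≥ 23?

4

Extend right; whenever the sum reaches 23, record the length and shrink from the left:
add 5: running sum 5 < 23
add 12: running sum 17 < 23
add 5: running sum 22 < 23
end 3: [5, 12, 5, 1] sum 23, len 4
end 4: [12, 5, 1, 8] sum 26, len 4
end 5: [12, 5, 1, 8, 2] sum 28, len 5
end 6: [12, 5, 1, 8, 2, 4] sum 32, len 6
end 7: [5, 1, 8, 2, 4, 3] sum 23, len 6
end 8: [5, 1, 8, 2, 4, 3, 4] sum 27, len 7
end 9: [4, 3, 4, 12] sum 23, len 4
end 10: [4, 3, 4, 12, 2] sum 25, len 5
end 11: [4, 12, 2, 6] sum 24, len 4
Shortest qualifying length: 4.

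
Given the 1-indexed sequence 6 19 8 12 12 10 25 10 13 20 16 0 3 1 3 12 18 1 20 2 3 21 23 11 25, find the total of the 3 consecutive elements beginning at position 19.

Elements at indices 19..21: 20, 2, 3
sum(20, 2, 3) = 25

25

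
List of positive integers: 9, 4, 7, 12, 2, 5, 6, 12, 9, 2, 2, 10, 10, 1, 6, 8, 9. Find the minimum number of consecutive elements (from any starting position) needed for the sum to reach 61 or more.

add 9: running sum 9 < 61
add 4: running sum 13 < 61
add 7: running sum 20 < 61
add 12: running sum 32 < 61
add 2: running sum 34 < 61
add 5: running sum 39 < 61
add 6: running sum 45 < 61
add 12: running sum 57 < 61
end 8: [9, 4, 7, 12, 2, 5, 6, 12, 9] sum 66, len 9
end 9: [9, 4, 7, 12, 2, 5, 6, 12, 9, 2] sum 68, len 10
end 10: [4, 7, 12, 2, 5, 6, 12, 9, 2, 2] sum 61, len 10
end 11: [7, 12, 2, 5, 6, 12, 9, 2, 2, 10] sum 67, len 10
end 12: [12, 2, 5, 6, 12, 9, 2, 2, 10, 10] sum 70, len 10
end 13: [12, 2, 5, 6, 12, 9, 2, 2, 10, 10, 1] sum 71, len 11
end 14: [5, 6, 12, 9, 2, 2, 10, 10, 1, 6] sum 63, len 10
end 15: [6, 12, 9, 2, 2, 10, 10, 1, 6, 8] sum 66, len 10
end 16: [12, 9, 2, 2, 10, 10, 1, 6, 8, 9] sum 69, len 10
Shortest qualifying length: 9.

9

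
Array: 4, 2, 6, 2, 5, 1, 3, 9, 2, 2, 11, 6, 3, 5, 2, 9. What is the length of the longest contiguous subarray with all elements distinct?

[4] len 1
[4, 2] len 2
[4, 2, 6] len 3
[6, 2] len 2
[6, 2, 5] len 3
[6, 2, 5, 1] len 4
[6, 2, 5, 1, 3] len 5
[6, 2, 5, 1, 3, 9] len 6
[5, 1, 3, 9, 2] len 5
[2] len 1
[2, 11] len 2
[2, 11, 6] len 3
[2, 11, 6, 3] len 4
[2, 11, 6, 3, 5] len 5
[11, 6, 3, 5, 2] len 5
[11, 6, 3, 5, 2, 9] len 6
Longest all-distinct length: 6.

6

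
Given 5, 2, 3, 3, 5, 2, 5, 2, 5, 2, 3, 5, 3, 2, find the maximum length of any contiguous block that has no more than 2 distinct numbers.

Extend right; when distinct count exceeds 2, shrink from the left:
add 5: window [5] (1 distinct), len 1
add 2: window [5, 2] (2 distinct), len 2
add 3: window [2, 3] (2 distinct), len 2
add 3: window [2, 3, 3] (2 distinct), len 3
add 5: window [3, 3, 5] (2 distinct), len 3
add 2: window [5, 2] (2 distinct), len 2
add 5: window [5, 2, 5] (2 distinct), len 3
add 2: window [5, 2, 5, 2] (2 distinct), len 4
add 5: window [5, 2, 5, 2, 5] (2 distinct), len 5
add 2: window [5, 2, 5, 2, 5, 2] (2 distinct), len 6
add 3: window [2, 3] (2 distinct), len 2
add 5: window [3, 5] (2 distinct), len 2
add 3: window [3, 5, 3] (2 distinct), len 3
add 2: window [3, 2] (2 distinct), len 2
Longest length with ≤2 distinct: 6.

6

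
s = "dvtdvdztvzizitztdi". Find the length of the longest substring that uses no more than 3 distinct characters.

7

add d: window [d] (1 distinct), len 1
add v: window [d, v] (2 distinct), len 2
add t: window [d, v, t] (3 distinct), len 3
add d: window [d, v, t, d] (3 distinct), len 4
add v: window [d, v, t, d, v] (3 distinct), len 5
add d: window [d, v, t, d, v, d] (3 distinct), len 6
add z: window [d, v, d, z] (3 distinct), len 4
add t: window [d, z, t] (3 distinct), len 3
add v: window [z, t, v] (3 distinct), len 3
add z: window [z, t, v, z] (3 distinct), len 4
add i: window [v, z, i] (3 distinct), len 3
add z: window [v, z, i, z] (3 distinct), len 4
add i: window [v, z, i, z, i] (3 distinct), len 5
add t: window [z, i, z, i, t] (3 distinct), len 5
add z: window [z, i, z, i, t, z] (3 distinct), len 6
add t: window [z, i, z, i, t, z, t] (3 distinct), len 7
add d: window [t, z, t, d] (3 distinct), len 4
add i: window [t, d, i] (3 distinct), len 3
Longest length with ≤3 distinct: 7.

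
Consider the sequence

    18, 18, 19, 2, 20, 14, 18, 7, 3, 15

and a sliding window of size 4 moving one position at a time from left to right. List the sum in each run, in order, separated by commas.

57, 59, 55, 54, 59, 42, 43

18 18 19 2 → sum 57
18 19 2 20 → sum 59
19 2 20 14 → sum 55
2 20 14 18 → sum 54
20 14 18 7 → sum 59
14 18 7 3 → sum 42
18 7 3 15 → sum 43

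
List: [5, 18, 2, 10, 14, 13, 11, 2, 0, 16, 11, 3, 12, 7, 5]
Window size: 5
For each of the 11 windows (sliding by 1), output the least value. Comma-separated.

2, 2, 2, 2, 0, 0, 0, 0, 0, 3, 3

[5, 18, 2, 10, 14] → min 2
[18, 2, 10, 14, 13] → min 2
[2, 10, 14, 13, 11] → min 2
[10, 14, 13, 11, 2] → min 2
[14, 13, 11, 2, 0] → min 0
[13, 11, 2, 0, 16] → min 0
[11, 2, 0, 16, 11] → min 0
[2, 0, 16, 11, 3] → min 0
[0, 16, 11, 3, 12] → min 0
[16, 11, 3, 12, 7] → min 3
[11, 3, 12, 7, 5] → min 3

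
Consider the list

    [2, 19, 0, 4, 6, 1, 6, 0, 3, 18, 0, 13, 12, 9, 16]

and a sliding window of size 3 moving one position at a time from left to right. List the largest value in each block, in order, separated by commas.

19, 19, 6, 6, 6, 6, 6, 18, 18, 18, 13, 13, 16

Sliding a size-3 window across the 15 values:
2 19 0 → max 19
19 0 4 → max 19
0 4 6 → max 6
4 6 1 → max 6
6 1 6 → max 6
1 6 0 → max 6
6 0 3 → max 6
0 3 18 → max 18
3 18 0 → max 18
18 0 13 → max 18
0 13 12 → max 13
13 12 9 → max 13
12 9 16 → max 16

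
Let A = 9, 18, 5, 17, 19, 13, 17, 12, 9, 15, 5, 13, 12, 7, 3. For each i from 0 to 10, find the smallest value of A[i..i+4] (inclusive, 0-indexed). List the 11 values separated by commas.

[9, 18, 5, 17, 19] → min 5
[18, 5, 17, 19, 13] → min 5
[5, 17, 19, 13, 17] → min 5
[17, 19, 13, 17, 12] → min 12
[19, 13, 17, 12, 9] → min 9
[13, 17, 12, 9, 15] → min 9
[17, 12, 9, 15, 5] → min 5
[12, 9, 15, 5, 13] → min 5
[9, 15, 5, 13, 12] → min 5
[15, 5, 13, 12, 7] → min 5
[5, 13, 12, 7, 3] → min 3

5, 5, 5, 12, 9, 9, 5, 5, 5, 5, 3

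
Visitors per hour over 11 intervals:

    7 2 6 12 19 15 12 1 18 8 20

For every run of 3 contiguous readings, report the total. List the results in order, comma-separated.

15, 20, 37, 46, 46, 28, 31, 27, 46

Sliding a size-3 window across the 11 values:
7 2 6 → sum 15
2 6 12 → sum 20
6 12 19 → sum 37
12 19 15 → sum 46
19 15 12 → sum 46
15 12 1 → sum 28
12 1 18 → sum 31
1 18 8 → sum 27
18 8 20 → sum 46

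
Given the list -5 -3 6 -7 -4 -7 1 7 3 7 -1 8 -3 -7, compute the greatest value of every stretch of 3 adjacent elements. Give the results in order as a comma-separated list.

[-5, -3, 6] → max 6
[-3, 6, -7] → max 6
[6, -7, -4] → max 6
[-7, -4, -7] → max -4
[-4, -7, 1] → max 1
[-7, 1, 7] → max 7
[1, 7, 3] → max 7
[7, 3, 7] → max 7
[3, 7, -1] → max 7
[7, -1, 8] → max 8
[-1, 8, -3] → max 8
[8, -3, -7] → max 8

6, 6, 6, -4, 1, 7, 7, 7, 7, 8, 8, 8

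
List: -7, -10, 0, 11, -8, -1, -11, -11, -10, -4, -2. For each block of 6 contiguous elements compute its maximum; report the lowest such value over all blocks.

-1

[-7, -10, 0, 11, -8, -1] → max 11
[-10, 0, 11, -8, -1, -11] → max 11
[0, 11, -8, -1, -11, -11] → max 11
[11, -8, -1, -11, -11, -10] → max 11
[-8, -1, -11, -11, -10, -4] → max -1
[-1, -11, -11, -10, -4, -2] → max -1
Lowest of these is -1.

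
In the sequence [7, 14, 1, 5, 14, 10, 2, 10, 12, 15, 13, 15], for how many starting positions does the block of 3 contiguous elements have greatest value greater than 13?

[7, 14, 1] → max 14  > 13 ✓
[14, 1, 5] → max 14  > 13 ✓
[1, 5, 14] → max 14  > 13 ✓
[5, 14, 10] → max 14  > 13 ✓
[14, 10, 2] → max 14  > 13 ✓
[10, 2, 10] → max 10
[2, 10, 12] → max 12
[10, 12, 15] → max 15  > 13 ✓
[12, 15, 13] → max 15  > 13 ✓
[15, 13, 15] → max 15  > 13 ✓
8 windows satisfy the condition.

8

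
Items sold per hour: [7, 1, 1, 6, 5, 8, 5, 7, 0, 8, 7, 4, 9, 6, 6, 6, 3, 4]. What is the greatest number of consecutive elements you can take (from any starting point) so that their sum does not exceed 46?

[7] sum 7 len 1
[7, 1] sum 8 len 2
[7, 1, 1] sum 9 len 3
[7, 1, 1, 6] sum 15 len 4
[7, 1, 1, 6, 5] sum 20 len 5
[7, 1, 1, 6, 5, 8] sum 28 len 6
[7, 1, 1, 6, 5, 8, 5] sum 33 len 7
[7, 1, 1, 6, 5, 8, 5, 7] sum 40 len 8
[7, 1, 1, 6, 5, 8, 5, 7, 0] sum 40 len 9
[1, 1, 6, 5, 8, 5, 7, 0, 8] sum 41 len 9
[6, 5, 8, 5, 7, 0, 8, 7] sum 46 len 8
[5, 8, 5, 7, 0, 8, 7, 4] sum 44 len 8
[5, 7, 0, 8, 7, 4, 9] sum 40 len 7
[5, 7, 0, 8, 7, 4, 9, 6] sum 46 len 8
[0, 8, 7, 4, 9, 6, 6] sum 40 len 7
[0, 8, 7, 4, 9, 6, 6, 6] sum 46 len 8
[7, 4, 9, 6, 6, 6, 3] sum 41 len 7
[7, 4, 9, 6, 6, 6, 3, 4] sum 45 len 8
Longest length seen: 9.

9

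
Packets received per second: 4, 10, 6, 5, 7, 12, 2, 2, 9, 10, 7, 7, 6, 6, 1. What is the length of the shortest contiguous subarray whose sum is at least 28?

4

Extend right; whenever the sum reaches 28, record the length and shrink from the left:
add 4: running sum 4 < 28
add 10: running sum 14 < 28
add 6: running sum 20 < 28
add 5: running sum 25 < 28
end 4: [10, 6, 5, 7] sum 28, len 4
end 5: [6, 5, 7, 12] sum 30, len 4
end 6: [6, 5, 7, 12, 2] sum 32, len 5
end 7: [5, 7, 12, 2, 2] sum 28, len 5
end 8: [7, 12, 2, 2, 9] sum 32, len 5
end 9: [12, 2, 2, 9, 10] sum 35, len 5
end 10: [2, 9, 10, 7] sum 28, len 4
end 11: [9, 10, 7, 7] sum 33, len 4
end 12: [10, 7, 7, 6] sum 30, len 4
end 13: [10, 7, 7, 6, 6] sum 36, len 5
end 14: [10, 7, 7, 6, 6, 1] sum 37, len 6
Shortest qualifying length: 4.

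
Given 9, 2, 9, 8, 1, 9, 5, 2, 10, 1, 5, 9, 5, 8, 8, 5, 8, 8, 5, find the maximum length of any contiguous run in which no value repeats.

6

[9] len 1
[9, 2] len 2
[2, 9] len 2
[2, 9, 8] len 3
[2, 9, 8, 1] len 4
[8, 1, 9] len 3
[8, 1, 9, 5] len 4
[8, 1, 9, 5, 2] len 5
[8, 1, 9, 5, 2, 10] len 6
[9, 5, 2, 10, 1] len 5
[2, 10, 1, 5] len 4
[2, 10, 1, 5, 9] len 5
[9, 5] len 2
[9, 5, 8] len 3
[8] len 1
[8, 5] len 2
[5, 8] len 2
[8] len 1
[8, 5] len 2
Longest all-distinct length: 6.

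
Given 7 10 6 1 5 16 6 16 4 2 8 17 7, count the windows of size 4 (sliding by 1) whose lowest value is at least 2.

6

7 10 6 1 → min 1
10 6 1 5 → min 1
6 1 5 16 → min 1
1 5 16 6 → min 1
5 16 6 16 → min 5  ≥ 2 ✓
16 6 16 4 → min 4  ≥ 2 ✓
6 16 4 2 → min 2  ≥ 2 ✓
16 4 2 8 → min 2  ≥ 2 ✓
4 2 8 17 → min 2  ≥ 2 ✓
2 8 17 7 → min 2  ≥ 2 ✓
6 windows satisfy the condition.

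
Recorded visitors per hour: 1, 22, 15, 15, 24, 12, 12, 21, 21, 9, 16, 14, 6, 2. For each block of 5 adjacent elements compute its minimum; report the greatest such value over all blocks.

12

1 22 15 15 24 → min 1
22 15 15 24 12 → min 12
15 15 24 12 12 → min 12
15 24 12 12 21 → min 12
24 12 12 21 21 → min 12
12 12 21 21 9 → min 9
12 21 21 9 16 → min 9
21 21 9 16 14 → min 9
21 9 16 14 6 → min 6
9 16 14 6 2 → min 2
Greatest of these is 12.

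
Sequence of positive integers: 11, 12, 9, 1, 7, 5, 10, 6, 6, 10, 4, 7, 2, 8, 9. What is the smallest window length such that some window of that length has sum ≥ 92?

14

add 11: running sum 11 < 92
add 12: running sum 23 < 92
add 9: running sum 32 < 92
add 1: running sum 33 < 92
add 7: running sum 40 < 92
add 5: running sum 45 < 92
add 10: running sum 55 < 92
add 6: running sum 61 < 92
add 6: running sum 67 < 92
add 10: running sum 77 < 92
add 4: running sum 81 < 92
add 7: running sum 88 < 92
add 2: running sum 90 < 92
end 13: [11, 12, 9, 1, 7, 5, 10, 6, 6, 10, 4, 7, 2, 8] sum 98, len 14
end 14: [12, 9, 1, 7, 5, 10, 6, 6, 10, 4, 7, 2, 8, 9] sum 96, len 14
Shortest qualifying length: 14.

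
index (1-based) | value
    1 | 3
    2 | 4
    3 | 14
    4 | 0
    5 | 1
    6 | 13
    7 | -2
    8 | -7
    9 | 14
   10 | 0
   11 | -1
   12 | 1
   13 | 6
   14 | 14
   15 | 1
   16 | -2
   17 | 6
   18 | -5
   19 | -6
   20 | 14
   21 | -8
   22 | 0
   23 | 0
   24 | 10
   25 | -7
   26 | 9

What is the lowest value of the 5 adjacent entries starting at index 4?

-7

Elements at indices 4..8: 0, 1, 13, -2, -7
min(0, 1, 13, -2, -7) = -7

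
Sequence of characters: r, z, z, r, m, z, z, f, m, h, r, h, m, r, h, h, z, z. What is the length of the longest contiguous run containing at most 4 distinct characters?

10

add r: window [r] (1 distinct), len 1
add z: window [r, z] (2 distinct), len 2
add z: window [r, z, z] (2 distinct), len 3
add r: window [r, z, z, r] (2 distinct), len 4
add m: window [r, z, z, r, m] (3 distinct), len 5
add z: window [r, z, z, r, m, z] (3 distinct), len 6
add z: window [r, z, z, r, m, z, z] (3 distinct), len 7
add f: window [r, z, z, r, m, z, z, f] (4 distinct), len 8
add m: window [r, z, z, r, m, z, z, f, m] (4 distinct), len 9
add h: window [m, z, z, f, m, h] (4 distinct), len 6
add r: window [f, m, h, r] (4 distinct), len 4
add h: window [f, m, h, r, h] (4 distinct), len 5
add m: window [f, m, h, r, h, m] (4 distinct), len 6
add r: window [f, m, h, r, h, m, r] (4 distinct), len 7
add h: window [f, m, h, r, h, m, r, h] (4 distinct), len 8
add h: window [f, m, h, r, h, m, r, h, h] (4 distinct), len 9
add z: window [m, h, r, h, m, r, h, h, z] (4 distinct), len 9
add z: window [m, h, r, h, m, r, h, h, z, z] (4 distinct), len 10
Longest length with ≤4 distinct: 10.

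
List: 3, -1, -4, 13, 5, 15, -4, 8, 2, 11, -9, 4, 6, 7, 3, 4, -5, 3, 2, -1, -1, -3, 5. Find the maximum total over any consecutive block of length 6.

39

[3, -1, -4, 13, 5, 15] → sum 31
[-1, -4, 13, 5, 15, -4] → sum 24
[-4, 13, 5, 15, -4, 8] → sum 33
[13, 5, 15, -4, 8, 2] → sum 39
[5, 15, -4, 8, 2, 11] → sum 37
[15, -4, 8, 2, 11, -9] → sum 23
[-4, 8, 2, 11, -9, 4] → sum 12
[8, 2, 11, -9, 4, 6] → sum 22
[2, 11, -9, 4, 6, 7] → sum 21
[11, -9, 4, 6, 7, 3] → sum 22
[-9, 4, 6, 7, 3, 4] → sum 15
[4, 6, 7, 3, 4, -5] → sum 19
[6, 7, 3, 4, -5, 3] → sum 18
[7, 3, 4, -5, 3, 2] → sum 14
[3, 4, -5, 3, 2, -1] → sum 6
[4, -5, 3, 2, -1, -1] → sum 2
[-5, 3, 2, -1, -1, -3] → sum -5
[3, 2, -1, -1, -3, 5] → sum 5
Maximum of these is 39.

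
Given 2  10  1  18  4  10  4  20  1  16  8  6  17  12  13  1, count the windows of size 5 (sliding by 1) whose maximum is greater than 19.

[2, 10, 1, 18, 4] → max 18
[10, 1, 18, 4, 10] → max 18
[1, 18, 4, 10, 4] → max 18
[18, 4, 10, 4, 20] → max 20  > 19 ✓
[4, 10, 4, 20, 1] → max 20  > 19 ✓
[10, 4, 20, 1, 16] → max 20  > 19 ✓
[4, 20, 1, 16, 8] → max 20  > 19 ✓
[20, 1, 16, 8, 6] → max 20  > 19 ✓
[1, 16, 8, 6, 17] → max 17
[16, 8, 6, 17, 12] → max 17
[8, 6, 17, 12, 13] → max 17
[6, 17, 12, 13, 1] → max 17
5 windows satisfy the condition.

5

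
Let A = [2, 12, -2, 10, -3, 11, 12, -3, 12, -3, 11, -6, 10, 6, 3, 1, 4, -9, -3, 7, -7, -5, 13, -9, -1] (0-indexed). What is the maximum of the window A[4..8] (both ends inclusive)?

Elements at indices 4..8: -3, 11, 12, -3, 12
max(-3, 11, 12, -3, 12) = 12

12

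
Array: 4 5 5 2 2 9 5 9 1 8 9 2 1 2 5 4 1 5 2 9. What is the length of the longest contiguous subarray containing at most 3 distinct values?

7

add 4: window [4] (1 distinct), len 1
add 5: window [4, 5] (2 distinct), len 2
add 5: window [4, 5, 5] (2 distinct), len 3
add 2: window [4, 5, 5, 2] (3 distinct), len 4
add 2: window [4, 5, 5, 2, 2] (3 distinct), len 5
add 9: window [5, 5, 2, 2, 9] (3 distinct), len 5
add 5: window [5, 5, 2, 2, 9, 5] (3 distinct), len 6
add 9: window [5, 5, 2, 2, 9, 5, 9] (3 distinct), len 7
add 1: window [9, 5, 9, 1] (3 distinct), len 4
add 8: window [9, 1, 8] (3 distinct), len 3
add 9: window [9, 1, 8, 9] (3 distinct), len 4
add 2: window [8, 9, 2] (3 distinct), len 3
add 1: window [9, 2, 1] (3 distinct), len 3
add 2: window [9, 2, 1, 2] (3 distinct), len 4
add 5: window [2, 1, 2, 5] (3 distinct), len 4
add 4: window [2, 5, 4] (3 distinct), len 3
add 1: window [5, 4, 1] (3 distinct), len 3
add 5: window [5, 4, 1, 5] (3 distinct), len 4
add 2: window [1, 5, 2] (3 distinct), len 3
add 9: window [5, 2, 9] (3 distinct), len 3
Longest length with ≤3 distinct: 7.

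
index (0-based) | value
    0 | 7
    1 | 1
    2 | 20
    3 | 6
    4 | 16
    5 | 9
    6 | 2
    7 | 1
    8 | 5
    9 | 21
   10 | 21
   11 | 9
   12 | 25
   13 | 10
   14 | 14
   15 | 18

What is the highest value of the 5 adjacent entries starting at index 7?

21

Elements at indices 7..11: 1, 5, 21, 21, 9
max(1, 5, 21, 21, 9) = 21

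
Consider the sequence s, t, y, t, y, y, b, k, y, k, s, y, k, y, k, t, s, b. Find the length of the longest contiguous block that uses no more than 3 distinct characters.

[s] 1 distinct, len 1
[s, t] 2 distinct, len 2
[s, t, y] 3 distinct, len 3
[s, t, y, t] 3 distinct, len 4
[s, t, y, t, y] 3 distinct, len 5
[s, t, y, t, y, y] 3 distinct, len 6
[t, y, t, y, y, b] 3 distinct, len 6
[y, y, b, k] 3 distinct, len 4
[y, y, b, k, y] 3 distinct, len 5
[y, y, b, k, y, k] 3 distinct, len 6
[k, y, k, s] 3 distinct, len 4
[k, y, k, s, y] 3 distinct, len 5
[k, y, k, s, y, k] 3 distinct, len 6
[k, y, k, s, y, k, y] 3 distinct, len 7
[k, y, k, s, y, k, y, k] 3 distinct, len 8
[y, k, y, k, t] 3 distinct, len 5
[k, t, s] 3 distinct, len 3
[t, s, b] 3 distinct, len 3
Longest length with ≤3 distinct: 8.

8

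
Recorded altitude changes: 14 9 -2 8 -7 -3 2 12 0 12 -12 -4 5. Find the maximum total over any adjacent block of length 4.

29

(14, 9, -2, 8) → sum 29
(9, -2, 8, -7) → sum 8
(-2, 8, -7, -3) → sum -4
(8, -7, -3, 2) → sum 0
(-7, -3, 2, 12) → sum 4
(-3, 2, 12, 0) → sum 11
(2, 12, 0, 12) → sum 26
(12, 0, 12, -12) → sum 12
(0, 12, -12, -4) → sum -4
(12, -12, -4, 5) → sum 1
Maximum of these is 29.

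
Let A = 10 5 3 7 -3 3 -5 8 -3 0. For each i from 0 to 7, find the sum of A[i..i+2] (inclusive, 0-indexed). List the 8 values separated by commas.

10 5 3 → sum 18
5 3 7 → sum 15
3 7 -3 → sum 7
7 -3 3 → sum 7
-3 3 -5 → sum -5
3 -5 8 → sum 6
-5 8 -3 → sum 0
8 -3 0 → sum 5

18, 15, 7, 7, -5, 6, 0, 5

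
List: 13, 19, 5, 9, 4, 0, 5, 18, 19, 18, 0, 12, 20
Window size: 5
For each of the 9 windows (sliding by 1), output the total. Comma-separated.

[13, 19, 5, 9, 4] → sum 50
[19, 5, 9, 4, 0] → sum 37
[5, 9, 4, 0, 5] → sum 23
[9, 4, 0, 5, 18] → sum 36
[4, 0, 5, 18, 19] → sum 46
[0, 5, 18, 19, 18] → sum 60
[5, 18, 19, 18, 0] → sum 60
[18, 19, 18, 0, 12] → sum 67
[19, 18, 0, 12, 20] → sum 69

50, 37, 23, 36, 46, 60, 60, 67, 69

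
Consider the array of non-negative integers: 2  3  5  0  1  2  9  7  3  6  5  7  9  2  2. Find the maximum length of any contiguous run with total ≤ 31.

[2] sum 2 len 1
[2, 3] sum 5 len 2
[2, 3, 5] sum 10 len 3
[2, 3, 5, 0] sum 10 len 4
[2, 3, 5, 0, 1] sum 11 len 5
[2, 3, 5, 0, 1, 2] sum 13 len 6
[2, 3, 5, 0, 1, 2, 9] sum 22 len 7
[2, 3, 5, 0, 1, 2, 9, 7] sum 29 len 8
[3, 5, 0, 1, 2, 9, 7, 3] sum 30 len 8
[0, 1, 2, 9, 7, 3, 6] sum 28 len 7
[9, 7, 3, 6, 5] sum 30 len 5
[7, 3, 6, 5, 7] sum 28 len 5
[3, 6, 5, 7, 9] sum 30 len 5
[6, 5, 7, 9, 2] sum 29 len 5
[6, 5, 7, 9, 2, 2] sum 31 len 6
Longest length seen: 8.

8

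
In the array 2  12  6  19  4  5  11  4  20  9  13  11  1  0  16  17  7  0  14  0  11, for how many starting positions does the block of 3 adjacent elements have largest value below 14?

[2, 12, 6] → max 12  < 14 ✓
[12, 6, 19] → max 19
[6, 19, 4] → max 19
[19, 4, 5] → max 19
[4, 5, 11] → max 11  < 14 ✓
[5, 11, 4] → max 11  < 14 ✓
[11, 4, 20] → max 20
[4, 20, 9] → max 20
[20, 9, 13] → max 20
[9, 13, 11] → max 13  < 14 ✓
[13, 11, 1] → max 13  < 14 ✓
[11, 1, 0] → max 11  < 14 ✓
[1, 0, 16] → max 16
[0, 16, 17] → max 17
[16, 17, 7] → max 17
[17, 7, 0] → max 17
[7, 0, 14] → max 14
[0, 14, 0] → max 14
[14, 0, 11] → max 14
6 windows satisfy the condition.

6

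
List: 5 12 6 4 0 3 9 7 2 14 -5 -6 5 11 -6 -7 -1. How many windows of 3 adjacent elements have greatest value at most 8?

(5, 12, 6) → max 12
(12, 6, 4) → max 12
(6, 4, 0) → max 6  ≤ 8 ✓
(4, 0, 3) → max 4  ≤ 8 ✓
(0, 3, 9) → max 9
(3, 9, 7) → max 9
(9, 7, 2) → max 9
(7, 2, 14) → max 14
(2, 14, -5) → max 14
(14, -5, -6) → max 14
(-5, -6, 5) → max 5  ≤ 8 ✓
(-6, 5, 11) → max 11
(5, 11, -6) → max 11
(11, -6, -7) → max 11
(-6, -7, -1) → max -1  ≤ 8 ✓
4 windows satisfy the condition.

4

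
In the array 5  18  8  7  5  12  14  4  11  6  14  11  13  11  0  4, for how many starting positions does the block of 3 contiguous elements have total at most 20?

(5, 18, 8) → sum 31
(18, 8, 7) → sum 33
(8, 7, 5) → sum 20  ≤ 20 ✓
(7, 5, 12) → sum 24
(5, 12, 14) → sum 31
(12, 14, 4) → sum 30
(14, 4, 11) → sum 29
(4, 11, 6) → sum 21
(11, 6, 14) → sum 31
(6, 14, 11) → sum 31
(14, 11, 13) → sum 38
(11, 13, 11) → sum 35
(13, 11, 0) → sum 24
(11, 0, 4) → sum 15  ≤ 20 ✓
2 windows satisfy the condition.

2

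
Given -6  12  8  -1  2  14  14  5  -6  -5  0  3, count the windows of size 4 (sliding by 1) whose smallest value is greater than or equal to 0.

[-6, 12, 8, -1] → min -6
[12, 8, -1, 2] → min -1
[8, -1, 2, 14] → min -1
[-1, 2, 14, 14] → min -1
[2, 14, 14, 5] → min 2  ≥ 0 ✓
[14, 14, 5, -6] → min -6
[14, 5, -6, -5] → min -6
[5, -6, -5, 0] → min -6
[-6, -5, 0, 3] → min -6
1 window satisfy the condition.

1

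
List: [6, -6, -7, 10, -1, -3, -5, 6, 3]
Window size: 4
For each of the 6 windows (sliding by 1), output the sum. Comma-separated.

3, -4, -1, 1, -3, 1

Sliding a size-4 window across the 9 values:
[6, -6, -7, 10] → sum 3
[-6, -7, 10, -1] → sum -4
[-7, 10, -1, -3] → sum -1
[10, -1, -3, -5] → sum 1
[-1, -3, -5, 6] → sum -3
[-3, -5, 6, 3] → sum 1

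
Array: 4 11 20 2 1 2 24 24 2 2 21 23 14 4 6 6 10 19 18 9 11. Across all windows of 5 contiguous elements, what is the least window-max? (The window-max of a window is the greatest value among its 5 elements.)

(4, 11, 20, 2, 1) → max 20
(11, 20, 2, 1, 2) → max 20
(20, 2, 1, 2, 24) → max 24
(2, 1, 2, 24, 24) → max 24
(1, 2, 24, 24, 2) → max 24
(2, 24, 24, 2, 2) → max 24
(24, 24, 2, 2, 21) → max 24
(24, 2, 2, 21, 23) → max 24
(2, 2, 21, 23, 14) → max 23
(2, 21, 23, 14, 4) → max 23
(21, 23, 14, 4, 6) → max 23
(23, 14, 4, 6, 6) → max 23
(14, 4, 6, 6, 10) → max 14
(4, 6, 6, 10, 19) → max 19
(6, 6, 10, 19, 18) → max 19
(6, 10, 19, 18, 9) → max 19
(10, 19, 18, 9, 11) → max 19
Least of these is 14.

14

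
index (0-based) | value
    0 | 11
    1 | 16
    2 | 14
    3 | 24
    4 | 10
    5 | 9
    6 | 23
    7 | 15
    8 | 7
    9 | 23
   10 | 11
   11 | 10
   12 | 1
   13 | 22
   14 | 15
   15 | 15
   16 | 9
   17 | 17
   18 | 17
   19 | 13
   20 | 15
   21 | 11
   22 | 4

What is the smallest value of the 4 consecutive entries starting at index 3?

Elements at indices 3..6: 24, 10, 9, 23
min(24, 10, 9, 23) = 9

9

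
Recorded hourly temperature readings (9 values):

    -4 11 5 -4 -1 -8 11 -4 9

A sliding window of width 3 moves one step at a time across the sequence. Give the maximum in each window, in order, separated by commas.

(-4, 11, 5) → max 11
(11, 5, -4) → max 11
(5, -4, -1) → max 5
(-4, -1, -8) → max -1
(-1, -8, 11) → max 11
(-8, 11, -4) → max 11
(11, -4, 9) → max 11

11, 11, 5, -1, 11, 11, 11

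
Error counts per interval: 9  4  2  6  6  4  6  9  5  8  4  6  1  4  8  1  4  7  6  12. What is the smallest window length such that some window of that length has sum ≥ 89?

16

add 9: running sum 9 < 89
add 4: running sum 13 < 89
add 2: running sum 15 < 89
add 6: running sum 21 < 89
add 6: running sum 27 < 89
add 4: running sum 31 < 89
add 6: running sum 37 < 89
add 9: running sum 46 < 89
add 5: running sum 51 < 89
add 8: running sum 59 < 89
add 4: running sum 63 < 89
add 6: running sum 69 < 89
add 1: running sum 70 < 89
add 4: running sum 74 < 89
add 8: running sum 82 < 89
add 1: running sum 83 < 89
add 4: running sum 87 < 89
end 17: [9, 4, 2, 6, 6, 4, 6, 9, 5, 8, 4, 6, 1, 4, 8, 1, 4, 7] sum 94, len 18
end 18: [4, 2, 6, 6, 4, 6, 9, 5, 8, 4, 6, 1, 4, 8, 1, 4, 7, 6] sum 91, len 18
end 19: [6, 4, 6, 9, 5, 8, 4, 6, 1, 4, 8, 1, 4, 7, 6, 12] sum 91, len 16
Shortest qualifying length: 16.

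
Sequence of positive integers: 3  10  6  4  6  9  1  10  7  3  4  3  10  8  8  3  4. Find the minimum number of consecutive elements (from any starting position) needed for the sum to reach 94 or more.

add 3: running sum 3 < 94
add 10: running sum 13 < 94
add 6: running sum 19 < 94
add 4: running sum 23 < 94
add 6: running sum 29 < 94
add 9: running sum 38 < 94
add 1: running sum 39 < 94
add 10: running sum 49 < 94
add 7: running sum 56 < 94
add 3: running sum 59 < 94
add 4: running sum 63 < 94
add 3: running sum 66 < 94
add 10: running sum 76 < 94
add 8: running sum 84 < 94
add 8: running sum 92 < 94
end 15: [3, 10, 6, 4, 6, 9, 1, 10, 7, 3, 4, 3, 10, 8, 8, 3] sum 95, len 16
end 16: [10, 6, 4, 6, 9, 1, 10, 7, 3, 4, 3, 10, 8, 8, 3, 4] sum 96, len 16
Shortest qualifying length: 16.

16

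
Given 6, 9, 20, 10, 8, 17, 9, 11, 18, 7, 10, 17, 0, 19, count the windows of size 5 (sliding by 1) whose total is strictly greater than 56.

5

(6, 9, 20, 10, 8) → sum 53
(9, 20, 10, 8, 17) → sum 64  > 56 ✓
(20, 10, 8, 17, 9) → sum 64  > 56 ✓
(10, 8, 17, 9, 11) → sum 55
(8, 17, 9, 11, 18) → sum 63  > 56 ✓
(17, 9, 11, 18, 7) → sum 62  > 56 ✓
(9, 11, 18, 7, 10) → sum 55
(11, 18, 7, 10, 17) → sum 63  > 56 ✓
(18, 7, 10, 17, 0) → sum 52
(7, 10, 17, 0, 19) → sum 53
5 windows satisfy the condition.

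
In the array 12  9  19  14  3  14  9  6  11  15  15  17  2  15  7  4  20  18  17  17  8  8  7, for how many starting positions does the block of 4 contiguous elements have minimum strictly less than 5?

11

12 9 19 14 → min 9
9 19 14 3 → min 3  < 5 ✓
19 14 3 14 → min 3  < 5 ✓
14 3 14 9 → min 3  < 5 ✓
3 14 9 6 → min 3  < 5 ✓
14 9 6 11 → min 6
9 6 11 15 → min 6
6 11 15 15 → min 6
11 15 15 17 → min 11
15 15 17 2 → min 2  < 5 ✓
15 17 2 15 → min 2  < 5 ✓
17 2 15 7 → min 2  < 5 ✓
2 15 7 4 → min 2  < 5 ✓
15 7 4 20 → min 4  < 5 ✓
7 4 20 18 → min 4  < 5 ✓
4 20 18 17 → min 4  < 5 ✓
20 18 17 17 → min 17
18 17 17 8 → min 8
17 17 8 8 → min 8
17 8 8 7 → min 7
11 windows satisfy the condition.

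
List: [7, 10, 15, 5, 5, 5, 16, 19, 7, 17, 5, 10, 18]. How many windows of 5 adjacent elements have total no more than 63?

[7, 10, 15, 5, 5] → sum 42  ≤ 63 ✓
[10, 15, 5, 5, 5] → sum 40  ≤ 63 ✓
[15, 5, 5, 5, 16] → sum 46  ≤ 63 ✓
[5, 5, 5, 16, 19] → sum 50  ≤ 63 ✓
[5, 5, 16, 19, 7] → sum 52  ≤ 63 ✓
[5, 16, 19, 7, 17] → sum 64
[16, 19, 7, 17, 5] → sum 64
[19, 7, 17, 5, 10] → sum 58  ≤ 63 ✓
[7, 17, 5, 10, 18] → sum 57  ≤ 63 ✓
7 windows satisfy the condition.

7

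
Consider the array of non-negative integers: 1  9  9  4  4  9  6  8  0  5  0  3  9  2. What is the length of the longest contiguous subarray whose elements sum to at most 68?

add 1: [1] sum 1, len 1
add 9: [1, 9] sum 10, len 2
add 9: [1, 9, 9] sum 19, len 3
add 4: [1, 9, 9, 4] sum 23, len 4
add 4: [1, 9, 9, 4, 4] sum 27, len 5
add 9: [1, 9, 9, 4, 4, 9] sum 36, len 6
add 6: [1, 9, 9, 4, 4, 9, 6] sum 42, len 7
add 8: [1, 9, 9, 4, 4, 9, 6, 8] sum 50, len 8
add 0: [1, 9, 9, 4, 4, 9, 6, 8, 0] sum 50, len 9
add 5: [1, 9, 9, 4, 4, 9, 6, 8, 0, 5] sum 55, len 10
add 0: [1, 9, 9, 4, 4, 9, 6, 8, 0, 5, 0] sum 55, len 11
add 3: [1, 9, 9, 4, 4, 9, 6, 8, 0, 5, 0, 3] sum 58, len 12
add 9: [1, 9, 9, 4, 4, 9, 6, 8, 0, 5, 0, 3, 9] sum 67, len 13
add 2: [9, 9, 4, 4, 9, 6, 8, 0, 5, 0, 3, 9, 2] sum 68, len 13
Longest length seen: 13.

13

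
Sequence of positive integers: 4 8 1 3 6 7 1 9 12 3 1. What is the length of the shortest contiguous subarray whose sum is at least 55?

Extend right; whenever the sum reaches 55, record the length and shrink from the left:
add 4: running sum 4 < 55
add 8: running sum 12 < 55
add 1: running sum 13 < 55
add 3: running sum 16 < 55
add 6: running sum 22 < 55
add 7: running sum 29 < 55
add 1: running sum 30 < 55
add 9: running sum 39 < 55
add 12: running sum 51 < 55
add 3: running sum 54 < 55
add 1: shortest ending here [4, 8, 1, 3, 6, 7, 1, 9, 12, 3, 1] sum 55, len 11
Shortest qualifying length: 11.

11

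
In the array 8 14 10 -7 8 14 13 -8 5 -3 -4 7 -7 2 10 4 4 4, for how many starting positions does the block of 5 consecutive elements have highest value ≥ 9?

[8, 14, 10, -7, 8] → max 14  ≥ 9 ✓
[14, 10, -7, 8, 14] → max 14  ≥ 9 ✓
[10, -7, 8, 14, 13] → max 14  ≥ 9 ✓
[-7, 8, 14, 13, -8] → max 14  ≥ 9 ✓
[8, 14, 13, -8, 5] → max 14  ≥ 9 ✓
[14, 13, -8, 5, -3] → max 14  ≥ 9 ✓
[13, -8, 5, -3, -4] → max 13  ≥ 9 ✓
[-8, 5, -3, -4, 7] → max 7
[5, -3, -4, 7, -7] → max 7
[-3, -4, 7, -7, 2] → max 7
[-4, 7, -7, 2, 10] → max 10  ≥ 9 ✓
[7, -7, 2, 10, 4] → max 10  ≥ 9 ✓
[-7, 2, 10, 4, 4] → max 10  ≥ 9 ✓
[2, 10, 4, 4, 4] → max 10  ≥ 9 ✓
11 windows satisfy the condition.

11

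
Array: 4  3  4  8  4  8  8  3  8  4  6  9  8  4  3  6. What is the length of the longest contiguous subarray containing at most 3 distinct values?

add 4: window [4] (1 distinct), len 1
add 3: window [4, 3] (2 distinct), len 2
add 4: window [4, 3, 4] (2 distinct), len 3
add 8: window [4, 3, 4, 8] (3 distinct), len 4
add 4: window [4, 3, 4, 8, 4] (3 distinct), len 5
add 8: window [4, 3, 4, 8, 4, 8] (3 distinct), len 6
add 8: window [4, 3, 4, 8, 4, 8, 8] (3 distinct), len 7
add 3: window [4, 3, 4, 8, 4, 8, 8, 3] (3 distinct), len 8
add 8: window [4, 3, 4, 8, 4, 8, 8, 3, 8] (3 distinct), len 9
add 4: window [4, 3, 4, 8, 4, 8, 8, 3, 8, 4] (3 distinct), len 10
add 6: window [8, 4, 6] (3 distinct), len 3
add 9: window [4, 6, 9] (3 distinct), len 3
add 8: window [6, 9, 8] (3 distinct), len 3
add 4: window [9, 8, 4] (3 distinct), len 3
add 3: window [8, 4, 3] (3 distinct), len 3
add 6: window [4, 3, 6] (3 distinct), len 3
Longest length with ≤3 distinct: 10.

10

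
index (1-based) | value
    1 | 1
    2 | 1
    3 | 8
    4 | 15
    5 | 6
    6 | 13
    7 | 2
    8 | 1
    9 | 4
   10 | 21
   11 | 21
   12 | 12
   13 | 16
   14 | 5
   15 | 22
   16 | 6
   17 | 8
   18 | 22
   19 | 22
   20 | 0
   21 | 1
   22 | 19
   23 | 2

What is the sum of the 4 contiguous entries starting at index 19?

Elements at indices 19..22: 22, 0, 1, 19
sum(22, 0, 1, 19) = 42

42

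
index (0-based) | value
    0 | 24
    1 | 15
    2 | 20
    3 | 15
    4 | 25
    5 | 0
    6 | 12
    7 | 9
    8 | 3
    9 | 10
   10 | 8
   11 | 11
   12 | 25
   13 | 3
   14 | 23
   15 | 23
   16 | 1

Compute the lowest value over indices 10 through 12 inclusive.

Elements at indices 10..12: 8, 11, 25
min(8, 11, 25) = 8

8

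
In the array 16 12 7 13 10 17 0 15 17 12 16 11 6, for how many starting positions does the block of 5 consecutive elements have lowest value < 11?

8

(16, 12, 7, 13, 10) → min 7  < 11 ✓
(12, 7, 13, 10, 17) → min 7  < 11 ✓
(7, 13, 10, 17, 0) → min 0  < 11 ✓
(13, 10, 17, 0, 15) → min 0  < 11 ✓
(10, 17, 0, 15, 17) → min 0  < 11 ✓
(17, 0, 15, 17, 12) → min 0  < 11 ✓
(0, 15, 17, 12, 16) → min 0  < 11 ✓
(15, 17, 12, 16, 11) → min 11
(17, 12, 16, 11, 6) → min 6  < 11 ✓
8 windows satisfy the condition.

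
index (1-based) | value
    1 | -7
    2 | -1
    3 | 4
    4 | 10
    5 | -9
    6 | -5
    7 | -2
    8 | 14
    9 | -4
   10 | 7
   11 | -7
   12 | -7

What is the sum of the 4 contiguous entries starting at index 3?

0

Elements at indices 3..6: 4, 10, -9, -5
sum(4, 10, -9, -5) = 0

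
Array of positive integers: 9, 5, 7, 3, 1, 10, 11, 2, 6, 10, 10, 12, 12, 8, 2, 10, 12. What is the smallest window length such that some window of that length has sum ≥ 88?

11

add 9: running sum 9 < 88
add 5: running sum 14 < 88
add 7: running sum 21 < 88
add 3: running sum 24 < 88
add 1: running sum 25 < 88
add 10: running sum 35 < 88
add 11: running sum 46 < 88
add 2: running sum 48 < 88
add 6: running sum 54 < 88
add 10: running sum 64 < 88
add 10: running sum 74 < 88
add 12: running sum 86 < 88
add 12: shortest ending here [5, 7, 3, 1, 10, 11, 2, 6, 10, 10, 12, 12] sum 89, len 12
add 8: shortest ending here [7, 3, 1, 10, 11, 2, 6, 10, 10, 12, 12, 8] sum 92, len 12
add 2: shortest ending here [7, 3, 1, 10, 11, 2, 6, 10, 10, 12, 12, 8, 2] sum 94, len 13
add 10: shortest ending here [10, 11, 2, 6, 10, 10, 12, 12, 8, 2, 10] sum 93, len 11
add 12: shortest ending here [11, 2, 6, 10, 10, 12, 12, 8, 2, 10, 12] sum 95, len 11
Shortest qualifying length: 11.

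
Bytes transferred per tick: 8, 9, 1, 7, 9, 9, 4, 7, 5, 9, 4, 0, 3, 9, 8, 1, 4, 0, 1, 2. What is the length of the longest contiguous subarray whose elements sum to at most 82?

[8] sum 8 len 1
[8, 9] sum 17 len 2
[8, 9, 1] sum 18 len 3
[8, 9, 1, 7] sum 25 len 4
[8, 9, 1, 7, 9] sum 34 len 5
[8, 9, 1, 7, 9, 9] sum 43 len 6
[8, 9, 1, 7, 9, 9, 4] sum 47 len 7
[8, 9, 1, 7, 9, 9, 4, 7] sum 54 len 8
[8, 9, 1, 7, 9, 9, 4, 7, 5] sum 59 len 9
[8, 9, 1, 7, 9, 9, 4, 7, 5, 9] sum 68 len 10
[8, 9, 1, 7, 9, 9, 4, 7, 5, 9, 4] sum 72 len 11
[8, 9, 1, 7, 9, 9, 4, 7, 5, 9, 4, 0] sum 72 len 12
[8, 9, 1, 7, 9, 9, 4, 7, 5, 9, 4, 0, 3] sum 75 len 13
[9, 1, 7, 9, 9, 4, 7, 5, 9, 4, 0, 3, 9] sum 76 len 13
[1, 7, 9, 9, 4, 7, 5, 9, 4, 0, 3, 9, 8] sum 75 len 13
[1, 7, 9, 9, 4, 7, 5, 9, 4, 0, 3, 9, 8, 1] sum 76 len 14
[1, 7, 9, 9, 4, 7, 5, 9, 4, 0, 3, 9, 8, 1, 4] sum 80 len 15
[1, 7, 9, 9, 4, 7, 5, 9, 4, 0, 3, 9, 8, 1, 4, 0] sum 80 len 16
[1, 7, 9, 9, 4, 7, 5, 9, 4, 0, 3, 9, 8, 1, 4, 0, 1] sum 81 len 17
[7, 9, 9, 4, 7, 5, 9, 4, 0, 3, 9, 8, 1, 4, 0, 1, 2] sum 82 len 17
Longest length seen: 17.

17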